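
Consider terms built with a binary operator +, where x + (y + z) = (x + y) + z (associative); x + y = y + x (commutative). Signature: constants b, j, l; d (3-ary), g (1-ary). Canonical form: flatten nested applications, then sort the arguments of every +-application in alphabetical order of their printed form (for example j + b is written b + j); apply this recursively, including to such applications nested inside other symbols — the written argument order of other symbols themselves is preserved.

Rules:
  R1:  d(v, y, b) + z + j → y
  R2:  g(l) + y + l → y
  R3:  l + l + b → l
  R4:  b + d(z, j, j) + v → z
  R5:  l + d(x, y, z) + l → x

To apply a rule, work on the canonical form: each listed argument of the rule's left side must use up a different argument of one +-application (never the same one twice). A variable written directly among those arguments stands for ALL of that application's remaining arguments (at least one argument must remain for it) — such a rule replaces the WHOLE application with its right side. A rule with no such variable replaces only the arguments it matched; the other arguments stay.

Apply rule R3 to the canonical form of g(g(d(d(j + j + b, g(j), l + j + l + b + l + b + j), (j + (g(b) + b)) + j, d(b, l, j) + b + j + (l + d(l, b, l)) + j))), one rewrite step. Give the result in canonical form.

Answer: g(g(d(d(b + j + j, g(j), b + j + j + l + l), b + g(b) + j + j, b + d(b, l, j) + d(l, b, l) + j + j + l)))

Derivation:
Canonical form:  g(g(d(d(b + j + j, g(j), b + b + j + j + l + l + l), b + g(b) + j + j, b + d(b, l, j) + d(l, b, l) + j + j + l)))
Match R3:  consume b, l, l
Result:  g(g(d(d(b + j + j, g(j), b + j + j + l + l), b + g(b) + j + j, b + d(b, l, j) + d(l, b, l) + j + j + l)))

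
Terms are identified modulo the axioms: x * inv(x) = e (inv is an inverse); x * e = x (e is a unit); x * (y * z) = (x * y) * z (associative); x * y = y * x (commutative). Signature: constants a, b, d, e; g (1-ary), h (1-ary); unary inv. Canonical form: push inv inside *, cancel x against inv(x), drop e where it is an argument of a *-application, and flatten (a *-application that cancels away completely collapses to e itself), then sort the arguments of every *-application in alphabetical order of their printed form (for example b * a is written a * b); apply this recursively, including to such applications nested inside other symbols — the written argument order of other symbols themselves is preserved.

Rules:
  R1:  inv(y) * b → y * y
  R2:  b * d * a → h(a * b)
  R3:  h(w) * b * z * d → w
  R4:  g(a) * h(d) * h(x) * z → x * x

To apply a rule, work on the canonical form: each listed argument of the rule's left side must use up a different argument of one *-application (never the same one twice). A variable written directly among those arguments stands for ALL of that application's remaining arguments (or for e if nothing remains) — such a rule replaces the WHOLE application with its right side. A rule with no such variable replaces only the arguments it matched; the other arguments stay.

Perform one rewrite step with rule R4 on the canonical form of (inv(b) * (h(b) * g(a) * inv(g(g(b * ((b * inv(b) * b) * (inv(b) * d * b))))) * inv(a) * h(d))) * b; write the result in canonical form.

Answer: b * b

Derivation:
Canonical form:  g(a) * h(b) * h(d) * inv(a) * inv(g(g(b * b * d)))
Match R4:  consume g(a), h(b), h(d);  x := b, z := inv(a) * inv(g(g(b * b * d)))
The variable takes the whole remainder — replace the entire application.
Giving:  b * b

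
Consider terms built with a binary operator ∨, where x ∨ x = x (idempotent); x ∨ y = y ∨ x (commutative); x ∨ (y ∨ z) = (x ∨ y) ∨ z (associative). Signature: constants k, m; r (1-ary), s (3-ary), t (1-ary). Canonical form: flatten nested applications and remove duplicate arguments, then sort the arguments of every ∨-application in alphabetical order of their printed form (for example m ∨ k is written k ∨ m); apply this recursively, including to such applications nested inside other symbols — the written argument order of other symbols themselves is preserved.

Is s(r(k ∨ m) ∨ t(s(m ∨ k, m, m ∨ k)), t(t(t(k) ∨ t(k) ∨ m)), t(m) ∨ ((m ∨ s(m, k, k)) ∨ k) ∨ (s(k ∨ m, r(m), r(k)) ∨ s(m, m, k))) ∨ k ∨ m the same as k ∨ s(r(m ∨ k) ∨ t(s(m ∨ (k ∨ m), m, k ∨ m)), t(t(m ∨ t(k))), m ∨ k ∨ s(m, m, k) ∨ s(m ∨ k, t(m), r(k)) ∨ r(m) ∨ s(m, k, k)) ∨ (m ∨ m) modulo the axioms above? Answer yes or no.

Left:  s(r(k ∨ m) ∨ t(s(m ∨ k, m, m ∨ k)), t(t(t(k) ∨ t(k) ∨ m)), t(m) ∨ ((m ∨ s(m, k, k)) ∨ k) ∨ (s(k ∨ m, r(m), r(k)) ∨ s(m, m, k))) ∨ k ∨ m
  Canonicalize subterm:  s(r(k ∨ m) ∨ t(s(m ∨ k, m, m ∨ k)), t(t(t(k) ∨ t(k) ∨ m)), t(m) ∨ ((m ∨ s(m, k, k)) ∨ k) ∨ (s(k ∨ m, r(m), r(k)) ∨ s(m, m, k)))  →  s(r(k ∨ m) ∨ t(s(k ∨ m, m, k ∨ m)), t(t(m ∨ t(k))), k ∨ m ∨ s(k ∨ m, r(m), r(k)) ∨ s(m, k, k) ∨ s(m, m, k) ∨ t(m))
  Sort arguments:  k ∨ m ∨ s(r(k ∨ m) ∨ t(s(k ∨ m, m, k ∨ m)), t(t(m ∨ t(k))), k ∨ m ∨ s(k ∨ m, r(m), r(k)) ∨ s(m, k, k) ∨ s(m, m, k) ∨ t(m))
Right:  k ∨ s(r(m ∨ k) ∨ t(s(m ∨ (k ∨ m), m, k ∨ m)), t(t(m ∨ t(k))), m ∨ k ∨ s(m, m, k) ∨ s(m ∨ k, t(m), r(k)) ∨ r(m) ∨ s(m, k, k)) ∨ (m ∨ m)
  Merge nested applications:  k ∨ s(r(m ∨ k) ∨ t(s(m ∨ (k ∨ m), m, k ∨ m)), t(t(m ∨ t(k))), m ∨ k ∨ s(m, m, k) ∨ s(m ∨ k, t(m), r(k)) ∨ r(m) ∨ s(m, k, k)) ∨ m ∨ m
  Simplify inside:  s(r(m ∨ k) ∨ t(s(m ∨ (k ∨ m), m, k ∨ m)), t(t(m ∨ t(k))), m ∨ k ∨ s(m, m, k) ∨ s(m ∨ k, t(m), r(k)) ∨ r(m) ∨ s(m, k, k))  →  s(r(k ∨ m) ∨ t(s(k ∨ m, m, k ∨ m)), t(t(m ∨ t(k))), k ∨ m ∨ r(m) ∨ s(k ∨ m, t(m), r(k)) ∨ s(m, k, k) ∨ s(m, m, k))
  Drop duplicates:  drop duplicate m
  Sort arguments:  k ∨ m ∨ s(r(k ∨ m) ∨ t(s(k ∨ m, m, k ∨ m)), t(t(m ∨ t(k))), k ∨ m ∨ r(m) ∨ s(k ∨ m, t(m), r(k)) ∨ s(m, k, k) ∨ s(m, m, k))

Answer: no — k ∨ m ∨ s(r(k ∨ m) ∨ t(s(k ∨ m, m, k ∨ m)), t(t(m ∨ t(k))), k ∨ m ∨ s(k ∨ m, r(m), r(k)) ∨ s(m, k, k) ∨ s(m, m, k) ∨ t(m)) vs k ∨ m ∨ s(r(k ∨ m) ∨ t(s(k ∨ m, m, k ∨ m)), t(t(m ∨ t(k))), k ∨ m ∨ r(m) ∨ s(k ∨ m, t(m), r(k)) ∨ s(m, k, k) ∨ s(m, m, k))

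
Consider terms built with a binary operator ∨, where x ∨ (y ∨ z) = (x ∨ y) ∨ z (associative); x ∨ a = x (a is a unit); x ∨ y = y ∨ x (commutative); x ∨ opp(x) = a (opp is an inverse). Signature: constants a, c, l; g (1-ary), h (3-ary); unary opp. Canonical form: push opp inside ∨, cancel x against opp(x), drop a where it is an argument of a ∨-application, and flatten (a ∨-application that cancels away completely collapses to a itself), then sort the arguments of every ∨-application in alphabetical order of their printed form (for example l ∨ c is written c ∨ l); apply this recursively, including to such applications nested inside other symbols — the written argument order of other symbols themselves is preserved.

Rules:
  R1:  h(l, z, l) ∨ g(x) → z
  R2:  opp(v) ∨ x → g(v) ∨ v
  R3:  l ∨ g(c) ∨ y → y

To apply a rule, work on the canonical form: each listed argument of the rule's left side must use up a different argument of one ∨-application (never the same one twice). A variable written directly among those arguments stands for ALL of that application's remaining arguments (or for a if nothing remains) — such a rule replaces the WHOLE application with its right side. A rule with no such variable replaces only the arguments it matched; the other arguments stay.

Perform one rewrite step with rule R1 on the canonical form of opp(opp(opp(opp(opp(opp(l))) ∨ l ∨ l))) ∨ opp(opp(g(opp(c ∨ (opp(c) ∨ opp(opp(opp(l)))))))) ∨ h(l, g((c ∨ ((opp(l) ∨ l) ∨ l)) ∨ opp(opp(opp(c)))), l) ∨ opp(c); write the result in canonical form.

Answer: g(l) ∨ opp(c) ∨ opp(l)

Derivation:
Canonical form:  g(l) ∨ h(l, g(l), l) ∨ opp(c) ∨ opp(l)
R1 matches:  uses g(l), h(l, g(l), l);  x := l, z := g(l)
New term:  g(l) ∨ opp(c) ∨ opp(l)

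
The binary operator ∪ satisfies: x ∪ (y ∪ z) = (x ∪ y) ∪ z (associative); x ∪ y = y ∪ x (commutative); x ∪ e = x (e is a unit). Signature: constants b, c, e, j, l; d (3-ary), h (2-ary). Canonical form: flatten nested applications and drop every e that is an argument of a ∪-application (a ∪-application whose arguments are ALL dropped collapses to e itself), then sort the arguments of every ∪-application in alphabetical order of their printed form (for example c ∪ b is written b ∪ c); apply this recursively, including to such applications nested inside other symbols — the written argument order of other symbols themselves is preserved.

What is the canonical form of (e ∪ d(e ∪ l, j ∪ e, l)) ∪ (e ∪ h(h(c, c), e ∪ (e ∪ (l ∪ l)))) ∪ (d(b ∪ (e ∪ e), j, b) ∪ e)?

Flatten:  e ∪ d(e ∪ l, j ∪ e, l) ∪ e ∪ h(h(c, c), e ∪ (e ∪ (l ∪ l))) ∪ d(b ∪ (e ∪ e), j, b) ∪ e
Simplify inside:  d(e ∪ l, j ∪ e, l)  →  d(l, j, l)
Simplify inside:  h(h(c, c), e ∪ (e ∪ (l ∪ l)))  →  h(h(c, c), l ∪ l)
Canonicalize subterm:  d(b ∪ (e ∪ e), j, b)  →  d(b, j, b)
Drop the unit:  drop e (×3)
Order the arguments:  d(b, j, b) ∪ d(l, j, l) ∪ h(h(c, c), l ∪ l)

Answer: d(b, j, b) ∪ d(l, j, l) ∪ h(h(c, c), l ∪ l)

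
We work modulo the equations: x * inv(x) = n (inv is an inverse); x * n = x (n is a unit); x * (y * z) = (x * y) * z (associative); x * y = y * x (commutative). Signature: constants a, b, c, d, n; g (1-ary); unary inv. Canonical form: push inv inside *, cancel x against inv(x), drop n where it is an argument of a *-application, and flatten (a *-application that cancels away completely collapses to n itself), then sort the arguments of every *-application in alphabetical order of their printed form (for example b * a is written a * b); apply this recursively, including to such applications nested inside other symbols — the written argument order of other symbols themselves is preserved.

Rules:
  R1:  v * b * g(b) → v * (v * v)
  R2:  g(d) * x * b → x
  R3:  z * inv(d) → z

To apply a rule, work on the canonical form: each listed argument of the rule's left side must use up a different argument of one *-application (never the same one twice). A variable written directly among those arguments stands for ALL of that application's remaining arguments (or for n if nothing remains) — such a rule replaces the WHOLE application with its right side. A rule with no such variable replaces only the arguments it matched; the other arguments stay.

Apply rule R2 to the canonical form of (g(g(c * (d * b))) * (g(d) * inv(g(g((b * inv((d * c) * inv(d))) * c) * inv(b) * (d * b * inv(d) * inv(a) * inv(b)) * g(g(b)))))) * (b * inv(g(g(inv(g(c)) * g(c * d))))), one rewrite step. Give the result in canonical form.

Canonical form:  b * g(d) * g(g(b * c * d)) * inv(g(g(b) * g(g(b)) * inv(a) * inv(b))) * inv(g(g(g(c * d) * inv(g(c)))))
R2 matches:  uses b, g(d);  x := g(g(b * c * d)) * inv(g(g(b) * g(g(b)) * inv(a) * inv(b))) * inv(g(g(g(c * d) * inv(g(c)))))
Every leftover argument binds to the variable; the entire application is replaced.
Result:  g(g(b * c * d)) * inv(g(g(b) * g(g(b)) * inv(a) * inv(b))) * inv(g(g(g(c * d) * inv(g(c)))))

Answer: g(g(b * c * d)) * inv(g(g(b) * g(g(b)) * inv(a) * inv(b))) * inv(g(g(g(c * d) * inv(g(c)))))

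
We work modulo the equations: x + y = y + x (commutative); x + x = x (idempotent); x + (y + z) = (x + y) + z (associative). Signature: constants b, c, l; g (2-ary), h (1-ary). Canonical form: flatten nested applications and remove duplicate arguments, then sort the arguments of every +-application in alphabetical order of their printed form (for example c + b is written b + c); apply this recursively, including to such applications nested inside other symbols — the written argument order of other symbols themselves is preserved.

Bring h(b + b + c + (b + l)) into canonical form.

Focus inside:  b + b + c + (b + l)
Flatten:  b + b + c + b + l
Deduplicate:  drop duplicate b, b
Order the arguments:  b + c + l
Put back:  h(b + c + l)

Answer: h(b + c + l)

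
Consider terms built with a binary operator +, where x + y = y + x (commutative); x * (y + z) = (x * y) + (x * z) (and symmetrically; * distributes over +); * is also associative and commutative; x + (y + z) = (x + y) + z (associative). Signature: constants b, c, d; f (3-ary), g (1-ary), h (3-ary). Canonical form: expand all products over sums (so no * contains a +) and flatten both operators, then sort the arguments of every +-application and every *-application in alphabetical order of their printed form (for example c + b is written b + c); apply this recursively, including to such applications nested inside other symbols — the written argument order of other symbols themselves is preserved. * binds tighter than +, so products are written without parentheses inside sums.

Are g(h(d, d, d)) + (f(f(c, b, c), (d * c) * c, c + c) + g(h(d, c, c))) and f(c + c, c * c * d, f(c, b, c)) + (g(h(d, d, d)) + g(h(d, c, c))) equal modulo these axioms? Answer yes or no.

Answer: no — f(f(c, b, c), c * c * d, c + c) + g(h(d, c, c)) + g(h(d, d, d)) vs f(c + c, c * c * d, f(c, b, c)) + g(h(d, c, c)) + g(h(d, d, d))

Derivation:
Left:  g(h(d, d, d)) + (f(f(c, b, c), (d * c) * c, c + c) + g(h(d, c, c)))
  Flatten:  g(h(d, d, d)) + f(f(c, b, c), c * c * d, c + c) + g(h(d, c, c))
  Order the arguments:  f(f(c, b, c), c * c * d, c + c) + g(h(d, c, c)) + g(h(d, d, d))
Right:  f(c + c, c * c * d, f(c, b, c)) + (g(h(d, d, d)) + g(h(d, c, c)))
  Flatten:  f(c + c, c * c * d, f(c, b, c)) + g(h(d, d, d)) + g(h(d, c, c))
  Sort arguments:  f(c + c, c * c * d, f(c, b, c)) + g(h(d, c, c)) + g(h(d, d, d))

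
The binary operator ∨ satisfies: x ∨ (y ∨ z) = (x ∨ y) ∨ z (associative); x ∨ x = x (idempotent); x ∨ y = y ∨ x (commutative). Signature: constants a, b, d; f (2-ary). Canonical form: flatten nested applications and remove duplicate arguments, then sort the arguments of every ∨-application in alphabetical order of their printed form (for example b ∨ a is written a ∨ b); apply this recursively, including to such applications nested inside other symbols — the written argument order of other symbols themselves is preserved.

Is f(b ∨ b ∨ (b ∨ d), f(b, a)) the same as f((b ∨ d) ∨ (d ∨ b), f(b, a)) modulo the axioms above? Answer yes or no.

Left:  f(b ∨ b ∨ (b ∨ d), f(b, a))
  Work inside:  b ∨ b ∨ (b ∨ d)
  Merge nested applications:  b ∨ b ∨ b ∨ d
  Idempotence:  drop duplicate b, b
  Order the arguments:  b ∨ d
  Put back:  f(b ∨ d, f(b, a))
Right:  f((b ∨ d) ∨ (d ∨ b), f(b, a))
  Work inside:  (b ∨ d) ∨ (d ∨ b)
  Merge nested applications:  b ∨ d ∨ d ∨ b
  Drop duplicates:  drop duplicate d, b
  Sort arguments:  b ∨ d
  Rebuild:  f(b ∨ d, f(b, a))

Answer: yes — both canonical forms are f(b ∨ d, f(b, a))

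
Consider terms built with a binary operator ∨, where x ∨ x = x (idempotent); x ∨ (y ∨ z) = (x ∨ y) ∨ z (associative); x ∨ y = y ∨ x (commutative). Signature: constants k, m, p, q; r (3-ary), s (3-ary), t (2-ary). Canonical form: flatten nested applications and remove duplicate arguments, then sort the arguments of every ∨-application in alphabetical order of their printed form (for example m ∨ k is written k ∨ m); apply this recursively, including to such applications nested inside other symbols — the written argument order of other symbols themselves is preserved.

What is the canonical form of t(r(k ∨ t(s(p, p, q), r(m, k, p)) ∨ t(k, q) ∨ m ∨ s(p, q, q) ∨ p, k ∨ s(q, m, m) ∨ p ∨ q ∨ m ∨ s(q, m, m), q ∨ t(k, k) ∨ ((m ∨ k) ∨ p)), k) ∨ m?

Simplify inside:  t(r(k ∨ t(s(p, p, q), r(m, k, p)) ∨ t(k, q) ∨ m ∨ s(p, q, q) ∨ p, k ∨ s(q, m, m) ∨ p ∨ q ∨ m ∨ s(q, m, m), q ∨ t(k, k) ∨ ((m ∨ k) ∨ p)), k)  →  t(r(k ∨ m ∨ p ∨ s(p, q, q) ∨ t(k, q) ∨ t(s(p, p, q), r(m, k, p)), k ∨ m ∨ p ∨ q ∨ s(q, m, m), k ∨ m ∨ p ∨ q ∨ t(k, k)), k)
Sort:  m ∨ t(r(k ∨ m ∨ p ∨ s(p, q, q) ∨ t(k, q) ∨ t(s(p, p, q), r(m, k, p)), k ∨ m ∨ p ∨ q ∨ s(q, m, m), k ∨ m ∨ p ∨ q ∨ t(k, k)), k)

Answer: m ∨ t(r(k ∨ m ∨ p ∨ s(p, q, q) ∨ t(k, q) ∨ t(s(p, p, q), r(m, k, p)), k ∨ m ∨ p ∨ q ∨ s(q, m, m), k ∨ m ∨ p ∨ q ∨ t(k, k)), k)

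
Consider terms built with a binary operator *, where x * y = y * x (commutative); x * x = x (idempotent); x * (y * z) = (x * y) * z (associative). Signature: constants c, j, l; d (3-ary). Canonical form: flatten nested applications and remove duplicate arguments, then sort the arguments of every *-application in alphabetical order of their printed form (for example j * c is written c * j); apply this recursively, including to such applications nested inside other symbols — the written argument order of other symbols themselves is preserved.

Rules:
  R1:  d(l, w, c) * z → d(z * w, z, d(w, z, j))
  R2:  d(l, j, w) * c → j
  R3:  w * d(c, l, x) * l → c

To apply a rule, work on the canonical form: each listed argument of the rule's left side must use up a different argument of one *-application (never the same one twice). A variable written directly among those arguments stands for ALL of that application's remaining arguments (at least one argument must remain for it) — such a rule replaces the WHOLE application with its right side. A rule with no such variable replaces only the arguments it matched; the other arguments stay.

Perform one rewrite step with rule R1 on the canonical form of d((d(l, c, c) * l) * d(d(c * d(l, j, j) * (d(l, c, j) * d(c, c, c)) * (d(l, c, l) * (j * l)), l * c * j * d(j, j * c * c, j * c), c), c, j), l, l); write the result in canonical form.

Canonical form:  d(d(d(c * d(c, c, c) * d(l, c, j) * d(l, c, l) * d(l, j, j) * j * l, c * d(j, c * j, c * j) * j * l, c), c, j) * d(l, c, c) * l, l, l)
Match R1:  consume d(l, c, c);  w := c, z := d(d(c * d(c, c, c) * d(l, c, j) * d(l, c, l) * d(l, j, j) * j * l, c * d(j, c * j, c * j) * j * l, c), c, j) * l
The extension variable absorbs all remaining arguments, so the whole application is rewritten.
New term:  d(d(c * d(d(c * d(c, c, c) * d(l, c, j) * d(l, c, l) * d(l, j, j) * j * l, c * d(j, c * j, c * j) * j * l, c), c, j) * l, d(d(c * d(c, c, c) * d(l, c, j) * d(l, c, l) * d(l, j, j) * j * l, c * d(j, c * j, c * j) * j * l, c), c, j) * l, d(c, d(d(c * d(c, c, c) * d(l, c, j) * d(l, c, l) * d(l, j, j) * j * l, c * d(j, c * j, c * j) * j * l, c), c, j) * l, j)), l, l)

Answer: d(d(c * d(d(c * d(c, c, c) * d(l, c, j) * d(l, c, l) * d(l, j, j) * j * l, c * d(j, c * j, c * j) * j * l, c), c, j) * l, d(d(c * d(c, c, c) * d(l, c, j) * d(l, c, l) * d(l, j, j) * j * l, c * d(j, c * j, c * j) * j * l, c), c, j) * l, d(c, d(d(c * d(c, c, c) * d(l, c, j) * d(l, c, l) * d(l, j, j) * j * l, c * d(j, c * j, c * j) * j * l, c), c, j) * l, j)), l, l)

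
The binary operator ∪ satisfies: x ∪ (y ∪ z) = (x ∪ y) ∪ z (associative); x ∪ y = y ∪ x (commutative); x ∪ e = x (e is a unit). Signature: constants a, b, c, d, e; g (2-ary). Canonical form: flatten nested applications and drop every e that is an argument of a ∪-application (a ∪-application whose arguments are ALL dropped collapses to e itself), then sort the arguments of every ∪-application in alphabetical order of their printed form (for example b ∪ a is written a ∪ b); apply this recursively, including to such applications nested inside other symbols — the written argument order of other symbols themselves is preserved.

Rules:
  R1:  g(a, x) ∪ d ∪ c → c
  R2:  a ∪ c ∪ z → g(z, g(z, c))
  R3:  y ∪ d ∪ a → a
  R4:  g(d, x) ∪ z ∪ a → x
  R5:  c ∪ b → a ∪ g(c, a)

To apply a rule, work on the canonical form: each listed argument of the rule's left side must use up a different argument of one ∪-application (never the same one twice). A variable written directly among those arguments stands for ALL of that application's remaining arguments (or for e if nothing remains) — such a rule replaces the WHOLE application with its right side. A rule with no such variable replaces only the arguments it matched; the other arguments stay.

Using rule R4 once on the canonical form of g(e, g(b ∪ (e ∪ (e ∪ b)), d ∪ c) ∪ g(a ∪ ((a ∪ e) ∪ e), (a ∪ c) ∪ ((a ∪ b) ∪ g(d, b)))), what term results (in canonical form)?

Answer: g(e, g(a ∪ a, b) ∪ g(b ∪ b, c ∪ d))

Derivation:
Canonical form:  g(e, g(a ∪ a, a ∪ a ∪ b ∪ c ∪ g(d, b)) ∪ g(b ∪ b, c ∪ d))
Apply R4:  consuming a, g(d, b);  x := b, z := a ∪ b ∪ c
Every leftover argument binds to the variable; the entire application is replaced.
New term:  g(e, g(a ∪ a, b) ∪ g(b ∪ b, c ∪ d))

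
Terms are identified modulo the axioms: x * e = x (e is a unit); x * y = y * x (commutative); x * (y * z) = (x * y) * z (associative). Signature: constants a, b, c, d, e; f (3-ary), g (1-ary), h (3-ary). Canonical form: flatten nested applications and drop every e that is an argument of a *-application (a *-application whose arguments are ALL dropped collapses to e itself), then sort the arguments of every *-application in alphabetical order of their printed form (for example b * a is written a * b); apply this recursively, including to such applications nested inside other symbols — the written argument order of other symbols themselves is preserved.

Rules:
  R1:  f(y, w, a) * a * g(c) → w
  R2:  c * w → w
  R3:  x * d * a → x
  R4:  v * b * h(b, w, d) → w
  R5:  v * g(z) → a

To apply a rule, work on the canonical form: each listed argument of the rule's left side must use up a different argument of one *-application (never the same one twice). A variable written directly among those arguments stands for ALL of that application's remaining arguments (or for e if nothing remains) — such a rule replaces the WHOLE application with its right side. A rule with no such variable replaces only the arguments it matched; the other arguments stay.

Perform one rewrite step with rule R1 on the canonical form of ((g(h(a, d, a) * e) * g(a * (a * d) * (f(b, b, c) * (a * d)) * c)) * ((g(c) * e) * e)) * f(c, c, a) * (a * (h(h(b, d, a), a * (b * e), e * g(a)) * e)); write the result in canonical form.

Answer: c * g(a * a * a * c * d * d * f(b, b, c)) * g(h(a, d, a)) * h(h(b, d, a), a * b, g(a))

Derivation:
Canonical form:  a * f(c, c, a) * g(a * a * a * c * d * d * f(b, b, c)) * g(c) * g(h(a, d, a)) * h(h(b, d, a), a * b, g(a))
Match R1:  consume a, f(c, c, a), g(c);  w := c, y := c
Result:  c * g(a * a * a * c * d * d * f(b, b, c)) * g(h(a, d, a)) * h(h(b, d, a), a * b, g(a))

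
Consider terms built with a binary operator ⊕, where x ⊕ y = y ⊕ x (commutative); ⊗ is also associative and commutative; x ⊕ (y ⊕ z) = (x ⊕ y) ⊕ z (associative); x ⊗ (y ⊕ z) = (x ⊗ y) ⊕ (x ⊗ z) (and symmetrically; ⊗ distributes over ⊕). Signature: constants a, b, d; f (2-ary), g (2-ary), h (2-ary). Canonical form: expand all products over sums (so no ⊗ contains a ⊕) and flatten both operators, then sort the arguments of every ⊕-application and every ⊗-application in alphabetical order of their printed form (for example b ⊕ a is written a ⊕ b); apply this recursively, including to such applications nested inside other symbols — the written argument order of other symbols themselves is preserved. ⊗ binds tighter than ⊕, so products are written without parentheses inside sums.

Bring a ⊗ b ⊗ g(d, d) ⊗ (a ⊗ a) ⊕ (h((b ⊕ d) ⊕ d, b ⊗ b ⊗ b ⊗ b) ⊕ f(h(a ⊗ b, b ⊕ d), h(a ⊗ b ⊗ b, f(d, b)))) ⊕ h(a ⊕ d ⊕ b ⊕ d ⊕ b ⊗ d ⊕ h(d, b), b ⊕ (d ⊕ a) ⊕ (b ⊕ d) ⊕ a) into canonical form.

Merge nested applications:  a ⊗ a ⊗ a ⊗ b ⊗ g(d, d) ⊕ h(b ⊕ d ⊕ d, b ⊗ b ⊗ b ⊗ b) ⊕ f(h(a ⊗ b, b ⊕ d), h(a ⊗ b ⊗ b, f(d, b))) ⊕ h(a ⊕ b ⊕ b ⊗ d ⊕ d ⊕ d ⊕ h(d, b), a ⊕ a ⊕ b ⊕ b ⊕ d ⊕ d)
Order the arguments:  a ⊗ a ⊗ a ⊗ b ⊗ g(d, d) ⊕ f(h(a ⊗ b, b ⊕ d), h(a ⊗ b ⊗ b, f(d, b))) ⊕ h(a ⊕ b ⊕ b ⊗ d ⊕ d ⊕ d ⊕ h(d, b), a ⊕ a ⊕ b ⊕ b ⊕ d ⊕ d) ⊕ h(b ⊕ d ⊕ d, b ⊗ b ⊗ b ⊗ b)

Answer: a ⊗ a ⊗ a ⊗ b ⊗ g(d, d) ⊕ f(h(a ⊗ b, b ⊕ d), h(a ⊗ b ⊗ b, f(d, b))) ⊕ h(a ⊕ b ⊕ b ⊗ d ⊕ d ⊕ d ⊕ h(d, b), a ⊕ a ⊕ b ⊕ b ⊕ d ⊕ d) ⊕ h(b ⊕ d ⊕ d, b ⊗ b ⊗ b ⊗ b)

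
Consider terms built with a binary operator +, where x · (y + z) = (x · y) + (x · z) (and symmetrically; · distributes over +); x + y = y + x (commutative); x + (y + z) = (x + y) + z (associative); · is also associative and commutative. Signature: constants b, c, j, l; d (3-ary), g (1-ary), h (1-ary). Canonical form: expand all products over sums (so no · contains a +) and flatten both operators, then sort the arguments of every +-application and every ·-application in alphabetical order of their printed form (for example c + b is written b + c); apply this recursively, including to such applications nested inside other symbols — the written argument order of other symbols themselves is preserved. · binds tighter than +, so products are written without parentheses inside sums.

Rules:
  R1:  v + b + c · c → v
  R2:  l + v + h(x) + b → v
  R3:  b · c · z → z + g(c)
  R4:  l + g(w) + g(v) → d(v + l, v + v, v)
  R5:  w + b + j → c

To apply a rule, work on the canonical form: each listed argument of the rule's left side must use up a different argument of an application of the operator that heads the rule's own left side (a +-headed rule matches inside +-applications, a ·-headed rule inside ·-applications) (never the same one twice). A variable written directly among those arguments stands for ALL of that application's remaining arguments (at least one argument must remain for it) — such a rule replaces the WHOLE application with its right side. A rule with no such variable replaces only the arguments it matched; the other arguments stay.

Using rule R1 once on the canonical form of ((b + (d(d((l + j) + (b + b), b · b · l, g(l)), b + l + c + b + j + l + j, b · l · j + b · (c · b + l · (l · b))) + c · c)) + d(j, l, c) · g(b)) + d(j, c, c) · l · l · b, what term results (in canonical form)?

Answer: b · d(j, c, c) · l · l + d(d(b + b + j + l, b · b · l, g(l)), b + b + c + j + j + l + l, b · b · c + b · b · l · l + b · j · l) + d(j, l, c) · g(b)

Derivation:
Canonical form:  b + b · d(j, c, c) · l · l + c · c + d(d(b + b + j + l, b · b · l, g(l)), b + b + c + j + j + l + l, b · b · c + b · b · l · l + b · j · l) + d(j, l, c) · g(b)
Apply R1:  consuming b, c · c;  v := b · d(j, c, c) · l · l + d(d(b + b + j + l, b · b · l, g(l)), b + b + c + j + j + l + l, b · b · c + b · b · l · l + b · j · l) + d(j, l, c) · g(b)
The variable takes the whole remainder — replace the entire application.
New term:  b · d(j, c, c) · l · l + d(d(b + b + j + l, b · b · l, g(l)), b + b + c + j + j + l + l, b · b · c + b · b · l · l + b · j · l) + d(j, l, c) · g(b)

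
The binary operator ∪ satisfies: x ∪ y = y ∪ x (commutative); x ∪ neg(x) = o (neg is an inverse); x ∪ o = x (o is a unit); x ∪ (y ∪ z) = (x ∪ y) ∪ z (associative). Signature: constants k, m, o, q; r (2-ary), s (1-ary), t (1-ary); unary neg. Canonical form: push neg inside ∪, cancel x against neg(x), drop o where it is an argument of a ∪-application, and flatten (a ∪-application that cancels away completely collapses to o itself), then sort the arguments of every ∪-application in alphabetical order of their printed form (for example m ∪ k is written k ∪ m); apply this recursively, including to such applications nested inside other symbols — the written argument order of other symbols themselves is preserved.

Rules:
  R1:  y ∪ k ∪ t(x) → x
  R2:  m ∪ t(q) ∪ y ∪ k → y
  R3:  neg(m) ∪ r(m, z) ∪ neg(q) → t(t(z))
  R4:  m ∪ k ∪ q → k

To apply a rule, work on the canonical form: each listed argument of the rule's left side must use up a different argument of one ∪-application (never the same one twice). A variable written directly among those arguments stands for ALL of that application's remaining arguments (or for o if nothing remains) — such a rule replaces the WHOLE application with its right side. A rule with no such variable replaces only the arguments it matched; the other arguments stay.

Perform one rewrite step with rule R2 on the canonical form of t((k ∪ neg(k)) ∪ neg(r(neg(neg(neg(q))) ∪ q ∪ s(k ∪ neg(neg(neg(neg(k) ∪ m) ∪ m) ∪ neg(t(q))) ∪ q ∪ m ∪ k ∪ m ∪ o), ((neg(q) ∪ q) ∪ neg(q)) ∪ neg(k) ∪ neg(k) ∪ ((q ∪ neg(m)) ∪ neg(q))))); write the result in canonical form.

Answer: t(neg(r(s(k ∪ k ∪ m ∪ q), neg(k) ∪ neg(k) ∪ neg(m) ∪ neg(q))))

Derivation:
Canonical form:  t(neg(r(s(k ∪ k ∪ k ∪ m ∪ m ∪ q ∪ t(q)), neg(k) ∪ neg(k) ∪ neg(m) ∪ neg(q))))
Apply R2:  consuming k, m, t(q);  y := k ∪ k ∪ m ∪ q
Every leftover argument binds to the variable; the entire application is replaced.
Giving:  t(neg(r(s(k ∪ k ∪ m ∪ q), neg(k) ∪ neg(k) ∪ neg(m) ∪ neg(q))))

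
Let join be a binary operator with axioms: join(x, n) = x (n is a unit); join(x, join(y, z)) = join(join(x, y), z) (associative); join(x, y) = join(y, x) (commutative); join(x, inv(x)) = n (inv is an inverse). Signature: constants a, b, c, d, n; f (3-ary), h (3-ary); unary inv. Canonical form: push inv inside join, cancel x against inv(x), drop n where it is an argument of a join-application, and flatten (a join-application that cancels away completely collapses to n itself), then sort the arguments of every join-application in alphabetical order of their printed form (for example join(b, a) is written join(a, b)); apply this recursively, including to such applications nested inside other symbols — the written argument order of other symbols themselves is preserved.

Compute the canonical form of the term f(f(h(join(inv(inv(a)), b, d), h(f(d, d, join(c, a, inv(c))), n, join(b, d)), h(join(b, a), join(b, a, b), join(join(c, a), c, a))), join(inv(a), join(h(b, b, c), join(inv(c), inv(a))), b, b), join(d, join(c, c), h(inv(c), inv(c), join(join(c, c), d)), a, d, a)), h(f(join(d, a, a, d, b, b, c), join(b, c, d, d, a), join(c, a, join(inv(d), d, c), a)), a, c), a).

Answer: f(f(h(join(a, b, d), h(f(d, d, a), n, join(b, d)), h(join(a, b), join(a, b, b), join(a, a, c, c))), join(b, b, h(b, b, c), inv(a), inv(a), inv(c)), join(a, a, c, c, d, d, h(inv(c), inv(c), join(c, c, d)))), h(f(join(a, a, b, b, c, d, d), join(a, b, c, d, d), join(a, a, c, c)), a, c), a)

Derivation:
Focus inside:  join(d, join(c, c), h(inv(c), inv(c), join(join(c, c), d)), a, d, a)
Combine occurrences:  join(d, d, c, c, h(inv(c), inv(c), join(c, c, d)), a, a)
Sort arguments:  join(a, a, c, c, d, d, h(inv(c), inv(c), join(c, c, d)))
Put back:  f(f(h(join(a, b, d), h(f(d, d, a), n, join(b, d)), h(join(a, b), join(a, b, b), join(a, a, c, c))), join(b, b, h(b, b, c), inv(a), inv(a), inv(c)), join(a, a, c, c, d, d, h(inv(c), inv(c), join(c, c, d)))), h(f(join(a, a, b, b, c, d, d), join(a, b, c, d, d), join(a, a, c, c)), a, c), a)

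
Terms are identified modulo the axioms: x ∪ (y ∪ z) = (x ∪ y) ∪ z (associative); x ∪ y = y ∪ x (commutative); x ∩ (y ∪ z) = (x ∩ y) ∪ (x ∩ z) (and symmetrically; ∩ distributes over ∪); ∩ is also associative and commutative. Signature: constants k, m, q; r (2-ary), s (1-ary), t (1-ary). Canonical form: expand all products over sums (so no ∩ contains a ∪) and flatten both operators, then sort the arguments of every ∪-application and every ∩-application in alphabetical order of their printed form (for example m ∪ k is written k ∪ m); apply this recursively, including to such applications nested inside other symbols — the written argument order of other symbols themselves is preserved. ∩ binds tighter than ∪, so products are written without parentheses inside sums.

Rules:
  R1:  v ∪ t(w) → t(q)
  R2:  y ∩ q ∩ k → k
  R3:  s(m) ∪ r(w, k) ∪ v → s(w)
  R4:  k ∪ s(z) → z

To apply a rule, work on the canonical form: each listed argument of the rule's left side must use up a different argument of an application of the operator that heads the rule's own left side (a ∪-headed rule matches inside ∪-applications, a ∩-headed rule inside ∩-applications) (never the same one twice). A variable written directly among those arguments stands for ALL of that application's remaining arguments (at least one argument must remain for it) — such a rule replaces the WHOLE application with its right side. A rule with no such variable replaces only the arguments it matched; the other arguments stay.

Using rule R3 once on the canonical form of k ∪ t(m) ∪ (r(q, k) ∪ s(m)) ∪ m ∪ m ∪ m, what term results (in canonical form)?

Answer: s(q)

Derivation:
Canonical form:  k ∪ m ∪ m ∪ m ∪ r(q, k) ∪ s(m) ∪ t(m)
R3 matches:  uses r(q, k), s(m);  v := k ∪ m ∪ m ∪ m ∪ t(m), w := q
Every leftover argument binds to the variable; the entire application is replaced.
Giving:  s(q)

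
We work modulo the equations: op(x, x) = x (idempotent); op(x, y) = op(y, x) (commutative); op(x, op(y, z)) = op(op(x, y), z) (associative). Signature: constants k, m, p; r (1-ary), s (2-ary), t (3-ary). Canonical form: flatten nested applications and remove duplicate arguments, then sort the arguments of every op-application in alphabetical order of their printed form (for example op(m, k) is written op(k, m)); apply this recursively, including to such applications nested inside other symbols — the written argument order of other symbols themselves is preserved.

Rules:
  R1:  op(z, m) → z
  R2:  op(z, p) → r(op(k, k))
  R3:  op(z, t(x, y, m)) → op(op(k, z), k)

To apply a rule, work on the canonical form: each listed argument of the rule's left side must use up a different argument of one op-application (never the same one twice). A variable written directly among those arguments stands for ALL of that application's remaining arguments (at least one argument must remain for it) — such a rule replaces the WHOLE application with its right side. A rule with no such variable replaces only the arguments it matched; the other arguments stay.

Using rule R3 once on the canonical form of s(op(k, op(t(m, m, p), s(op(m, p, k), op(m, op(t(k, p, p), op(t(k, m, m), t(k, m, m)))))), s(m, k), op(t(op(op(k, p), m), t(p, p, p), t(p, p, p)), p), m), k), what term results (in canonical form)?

Canonical form:  s(op(k, m, p, s(m, k), s(op(k, m, p), op(m, t(k, m, m), t(k, p, p))), t(m, m, p), t(op(k, m, p), t(p, p, p), t(p, p, p))), k)
Match R3:  consume t(k, m, m);  x := k, y := m, z := op(m, t(k, p, p))
Every leftover argument binds to the variable; the entire application is replaced.
Result:  s(op(k, m, p, s(m, k), s(op(k, m, p), op(k, m, t(k, p, p))), t(m, m, p), t(op(k, m, p), t(p, p, p), t(p, p, p))), k)

Answer: s(op(k, m, p, s(m, k), s(op(k, m, p), op(k, m, t(k, p, p))), t(m, m, p), t(op(k, m, p), t(p, p, p), t(p, p, p))), k)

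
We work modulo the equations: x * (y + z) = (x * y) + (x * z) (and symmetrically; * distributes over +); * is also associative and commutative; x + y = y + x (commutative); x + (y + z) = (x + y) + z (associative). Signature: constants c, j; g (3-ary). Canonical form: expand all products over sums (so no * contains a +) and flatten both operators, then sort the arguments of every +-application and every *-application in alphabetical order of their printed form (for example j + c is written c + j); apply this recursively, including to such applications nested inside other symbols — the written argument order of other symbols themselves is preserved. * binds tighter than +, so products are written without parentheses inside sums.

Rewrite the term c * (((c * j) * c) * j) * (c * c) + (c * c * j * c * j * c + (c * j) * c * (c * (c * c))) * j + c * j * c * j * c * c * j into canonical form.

Expand:  c * c * c * c * c * j * j + c * c * c * c * j * j * j + c * c * c * c * c * j * j + c * c * c * c * j * j * j
Order the arguments:  c * c * c * c * c * j * j + c * c * c * c * c * j * j + c * c * c * c * j * j * j + c * c * c * c * j * j * j

Answer: c * c * c * c * c * j * j + c * c * c * c * c * j * j + c * c * c * c * j * j * j + c * c * c * c * j * j * j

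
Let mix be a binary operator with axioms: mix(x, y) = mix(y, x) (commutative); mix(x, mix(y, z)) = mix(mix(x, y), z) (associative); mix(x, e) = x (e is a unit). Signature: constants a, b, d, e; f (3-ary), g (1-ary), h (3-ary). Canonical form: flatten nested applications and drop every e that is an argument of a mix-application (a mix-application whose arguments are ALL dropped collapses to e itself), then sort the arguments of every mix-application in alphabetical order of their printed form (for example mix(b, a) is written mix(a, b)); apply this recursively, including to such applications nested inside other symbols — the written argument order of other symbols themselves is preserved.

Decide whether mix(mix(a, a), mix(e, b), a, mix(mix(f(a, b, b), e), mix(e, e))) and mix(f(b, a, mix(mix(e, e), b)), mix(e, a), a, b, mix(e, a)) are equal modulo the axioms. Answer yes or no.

Answer: no — mix(a, a, a, b, f(a, b, b)) vs mix(a, a, a, b, f(b, a, b))

Derivation:
Left:  mix(mix(a, a), mix(e, b), a, mix(mix(f(a, b, b), e), mix(e, e)))
  Un-nest:  mix(a, a, e, b, a, f(a, b, b), e, e, e)
  Units out:  drop e (×4)
  Order the arguments:  mix(a, a, a, b, f(a, b, b))
Right:  mix(f(b, a, mix(mix(e, e), b)), mix(e, a), a, b, mix(e, a))
  Merge nested applications:  mix(f(b, a, mix(mix(e, e), b)), e, a, a, b, e, a)
  Inside:  f(b, a, mix(mix(e, e), b))  →  f(b, a, b)
  Drop the unit:  drop e (×2)
  Sort arguments:  mix(a, a, a, b, f(b, a, b))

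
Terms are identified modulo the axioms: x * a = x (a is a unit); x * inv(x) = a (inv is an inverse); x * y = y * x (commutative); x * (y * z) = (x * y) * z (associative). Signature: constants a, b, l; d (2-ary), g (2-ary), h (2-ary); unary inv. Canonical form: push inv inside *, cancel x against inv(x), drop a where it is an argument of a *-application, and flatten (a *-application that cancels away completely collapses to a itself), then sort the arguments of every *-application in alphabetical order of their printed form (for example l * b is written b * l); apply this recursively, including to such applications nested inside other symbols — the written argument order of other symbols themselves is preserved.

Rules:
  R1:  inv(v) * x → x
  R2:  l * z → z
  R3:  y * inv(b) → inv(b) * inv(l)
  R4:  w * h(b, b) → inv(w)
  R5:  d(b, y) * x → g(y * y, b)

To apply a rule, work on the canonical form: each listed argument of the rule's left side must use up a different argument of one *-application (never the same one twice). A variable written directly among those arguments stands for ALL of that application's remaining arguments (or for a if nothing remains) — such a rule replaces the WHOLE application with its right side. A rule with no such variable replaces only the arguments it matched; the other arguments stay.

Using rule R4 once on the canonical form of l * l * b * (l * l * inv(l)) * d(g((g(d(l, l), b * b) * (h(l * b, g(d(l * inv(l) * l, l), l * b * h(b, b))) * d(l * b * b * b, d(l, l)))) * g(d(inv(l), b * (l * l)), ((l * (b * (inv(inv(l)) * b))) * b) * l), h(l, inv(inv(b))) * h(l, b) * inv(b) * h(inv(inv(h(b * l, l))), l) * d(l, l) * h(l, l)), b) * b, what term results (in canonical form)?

Canonical form:  b * b * d(g(d(b * b * b * l, d(l, l)) * g(d(inv(l), b * l * l), b * b * b * l * l * l) * g(d(l, l), b * b) * h(b * l, g(d(l, l), b * h(b, b) * l)), d(l, l) * h(h(b * l, l), l) * h(l, b) * h(l, b) * h(l, l) * inv(b)), b) * l * l * l
R4 matches:  uses h(b, b);  w := b * l
The extension variable absorbs all remaining arguments, so the whole application is rewritten.
Giving:  b * b * d(g(d(b * b * b * l, d(l, l)) * g(d(inv(l), b * l * l), b * b * b * l * l * l) * g(d(l, l), b * b) * h(b * l, g(d(l, l), inv(b) * inv(l))), d(l, l) * h(h(b * l, l), l) * h(l, b) * h(l, b) * h(l, l) * inv(b)), b) * l * l * l

Answer: b * b * d(g(d(b * b * b * l, d(l, l)) * g(d(inv(l), b * l * l), b * b * b * l * l * l) * g(d(l, l), b * b) * h(b * l, g(d(l, l), inv(b) * inv(l))), d(l, l) * h(h(b * l, l), l) * h(l, b) * h(l, b) * h(l, l) * inv(b)), b) * l * l * l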